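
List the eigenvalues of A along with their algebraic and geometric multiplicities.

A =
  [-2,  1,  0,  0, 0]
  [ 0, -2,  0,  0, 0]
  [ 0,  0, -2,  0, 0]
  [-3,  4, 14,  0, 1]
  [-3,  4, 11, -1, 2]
λ = -2: alg = 3, geom = 2; λ = 1: alg = 2, geom = 1

Step 1 — factor the characteristic polynomial to read off the algebraic multiplicities:
  χ_A(x) = (x - 1)^2*(x + 2)^3

Step 2 — compute geometric multiplicities via the rank-nullity identity g(λ) = n − rank(A − λI):
  rank(A − (-2)·I) = 3, so dim ker(A − (-2)·I) = n − 3 = 2
  rank(A − (1)·I) = 4, so dim ker(A − (1)·I) = n − 4 = 1

Summary:
  λ = -2: algebraic multiplicity = 3, geometric multiplicity = 2
  λ = 1: algebraic multiplicity = 2, geometric multiplicity = 1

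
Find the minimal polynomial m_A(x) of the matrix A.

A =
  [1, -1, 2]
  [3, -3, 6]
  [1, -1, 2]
x^2

The characteristic polynomial is χ_A(x) = x^3, so the eigenvalues are known. The minimal polynomial is
  m_A(x) = Π_λ (x − λ)^{k_λ}
where k_λ is the size of the *largest* Jordan block for λ (equivalently, the smallest k with (A − λI)^k v = 0 for every generalised eigenvector v of λ).

  λ = 0: largest Jordan block has size 2, contributing (x − 0)^2

So m_A(x) = x^2 = x^2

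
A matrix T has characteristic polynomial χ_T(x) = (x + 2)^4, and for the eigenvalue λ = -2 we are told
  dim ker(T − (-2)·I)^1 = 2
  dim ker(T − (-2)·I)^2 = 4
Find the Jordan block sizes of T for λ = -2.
Block sizes for λ = -2: [2, 2]

From the dimensions of kernels of powers, the number of Jordan blocks of size at least j is d_j − d_{j−1} where d_j = dim ker(N^j) (with d_0 = 0). Computing the differences gives [2, 2].
The number of blocks of size exactly k is (#blocks of size ≥ k) − (#blocks of size ≥ k + 1), so the partition is: 2 block(s) of size 2.
In nonincreasing order the block sizes are [2, 2].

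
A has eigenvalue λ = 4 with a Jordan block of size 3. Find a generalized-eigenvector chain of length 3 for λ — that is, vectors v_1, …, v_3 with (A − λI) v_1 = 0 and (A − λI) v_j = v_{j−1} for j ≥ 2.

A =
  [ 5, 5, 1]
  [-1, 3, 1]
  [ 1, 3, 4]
A Jordan chain for λ = 4 of length 3:
v_1 = (-3, 1, -2)ᵀ
v_2 = (1, -1, 1)ᵀ
v_3 = (1, 0, 0)ᵀ

Let N = A − (4)·I. We want v_3 with N^3 v_3 = 0 but N^2 v_3 ≠ 0; then v_{j-1} := N · v_j for j = 3, …, 2.

Pick v_3 = (1, 0, 0)ᵀ.
Then v_2 = N · v_3 = (1, -1, 1)ᵀ.
Then v_1 = N · v_2 = (-3, 1, -2)ᵀ.

Sanity check: (A − (4)·I) v_1 = (0, 0, 0)ᵀ = 0. ✓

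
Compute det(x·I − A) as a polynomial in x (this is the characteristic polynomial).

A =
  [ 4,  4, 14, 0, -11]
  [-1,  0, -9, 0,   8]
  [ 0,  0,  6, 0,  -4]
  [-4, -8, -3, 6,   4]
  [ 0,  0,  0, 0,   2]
x^5 - 18*x^4 + 120*x^3 - 368*x^2 + 528*x - 288

Expanding det(x·I − A) (e.g. by cofactor expansion or by noting that A is similar to its Jordan form J, which has the same characteristic polynomial as A) gives
  χ_A(x) = x^5 - 18*x^4 + 120*x^3 - 368*x^2 + 528*x - 288
which factors as (x - 6)^2*(x - 2)^3. The eigenvalues (with algebraic multiplicities) are λ = 2 with multiplicity 3, λ = 6 with multiplicity 2.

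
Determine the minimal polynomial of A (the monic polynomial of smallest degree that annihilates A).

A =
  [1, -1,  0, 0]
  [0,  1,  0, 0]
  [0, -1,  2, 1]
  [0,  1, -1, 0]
x^2 - 2*x + 1

The characteristic polynomial is χ_A(x) = (x - 1)^4, so the eigenvalues are known. The minimal polynomial is
  m_A(x) = Π_λ (x − λ)^{k_λ}
where k_λ is the size of the *largest* Jordan block for λ (equivalently, the smallest k with (A − λI)^k v = 0 for every generalised eigenvector v of λ).

  λ = 1: largest Jordan block has size 2, contributing (x − 1)^2

So m_A(x) = (x - 1)^2 = x^2 - 2*x + 1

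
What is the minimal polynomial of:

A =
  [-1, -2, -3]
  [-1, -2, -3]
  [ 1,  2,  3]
x^2

The characteristic polynomial is χ_A(x) = x^3, so the eigenvalues are known. The minimal polynomial is
  m_A(x) = Π_λ (x − λ)^{k_λ}
where k_λ is the size of the *largest* Jordan block for λ (equivalently, the smallest k with (A − λI)^k v = 0 for every generalised eigenvector v of λ).

  λ = 0: largest Jordan block has size 2, contributing (x − 0)^2

So m_A(x) = x^2 = x^2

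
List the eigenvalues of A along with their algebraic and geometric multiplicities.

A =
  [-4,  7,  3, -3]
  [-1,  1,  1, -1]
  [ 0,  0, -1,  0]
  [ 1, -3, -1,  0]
λ = -1: alg = 4, geom = 2

Step 1 — factor the characteristic polynomial to read off the algebraic multiplicities:
  χ_A(x) = (x + 1)^4

Step 2 — compute geometric multiplicities via the rank-nullity identity g(λ) = n − rank(A − λI):
  rank(A − (-1)·I) = 2, so dim ker(A − (-1)·I) = n − 2 = 2

Summary:
  λ = -1: algebraic multiplicity = 4, geometric multiplicity = 2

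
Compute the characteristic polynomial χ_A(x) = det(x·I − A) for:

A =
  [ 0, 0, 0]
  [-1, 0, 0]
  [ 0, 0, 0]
x^3

Expanding det(x·I − A) (e.g. by cofactor expansion or by noting that A is similar to its Jordan form J, which has the same characteristic polynomial as A) gives
  χ_A(x) = x^3
which factors as x^3. The eigenvalues (with algebraic multiplicities) are λ = 0 with multiplicity 3.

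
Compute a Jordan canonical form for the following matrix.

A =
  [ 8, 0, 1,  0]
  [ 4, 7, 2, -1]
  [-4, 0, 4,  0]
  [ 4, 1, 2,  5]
J_2(6) ⊕ J_2(6)

The characteristic polynomial is
  det(x·I − A) = x^4 - 24*x^3 + 216*x^2 - 864*x + 1296 = (x - 6)^4

Eigenvalues and multiplicities (the geometric multiplicity of λ is n − rank(A − λI), which equals the number of Jordan blocks for λ):
  λ = 6: algebraic multiplicity = 4, geometric multiplicity = 2

Determining the block sizes for each eigenvalue:
  λ = 6: with am = 4 and gm = 2, the partition is not yet determined (e.g. several partitions of 4 into 2 parts exist). Let N = A − (6)·I. Computing rank(N^1) = 2, rank(N^2) = 0; the number of blocks of size ≥ j is rank(N^{j−1}) − rank(N^j), giving [2, 2]. So we have 2 block(s) of size 2 → block sizes [2, 2]

Assembling the blocks gives a Jordan form
J =
  [6, 1, 0, 0]
  [0, 6, 0, 0]
  [0, 0, 6, 1]
  [0, 0, 0, 6]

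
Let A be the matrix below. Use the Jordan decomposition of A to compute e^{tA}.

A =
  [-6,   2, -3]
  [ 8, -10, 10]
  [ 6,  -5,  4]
e^{tA} =
  [t^2*exp(-4*t) - 2*t*exp(-4*t) + exp(-4*t), -t^2*exp(-4*t)/2 + 2*t*exp(-4*t), t^2*exp(-4*t) - 3*t*exp(-4*t)]
  [-2*t^2*exp(-4*t) + 8*t*exp(-4*t), t^2*exp(-4*t) - 6*t*exp(-4*t) + exp(-4*t), -2*t^2*exp(-4*t) + 10*t*exp(-4*t)]
  [-2*t^2*exp(-4*t) + 6*t*exp(-4*t), t^2*exp(-4*t) - 5*t*exp(-4*t), -2*t^2*exp(-4*t) + 8*t*exp(-4*t) + exp(-4*t)]

Strategy: write A = P · J · P⁻¹ where J is a Jordan canonical form, so e^{tA} = P · e^{tJ} · P⁻¹, and e^{tJ} can be computed block-by-block.

A has Jordan form
J =
  [-4,  1,  0]
  [ 0, -4,  1]
  [ 0,  0, -4]
(up to reordering of blocks).

Per-block formulas:
  For a 3×3 Jordan block J_3(-4): exp(t · J_3(-4)) = e^(-4t)·(I + t·N + (t^2/2)·N^2), where N is the 3×3 nilpotent shift.

After assembling e^{tJ} and conjugating by P, we get:

e^{tA} =
  [t^2*exp(-4*t) - 2*t*exp(-4*t) + exp(-4*t), -t^2*exp(-4*t)/2 + 2*t*exp(-4*t), t^2*exp(-4*t) - 3*t*exp(-4*t)]
  [-2*t^2*exp(-4*t) + 8*t*exp(-4*t), t^2*exp(-4*t) - 6*t*exp(-4*t) + exp(-4*t), -2*t^2*exp(-4*t) + 10*t*exp(-4*t)]
  [-2*t^2*exp(-4*t) + 6*t*exp(-4*t), t^2*exp(-4*t) - 5*t*exp(-4*t), -2*t^2*exp(-4*t) + 8*t*exp(-4*t) + exp(-4*t)]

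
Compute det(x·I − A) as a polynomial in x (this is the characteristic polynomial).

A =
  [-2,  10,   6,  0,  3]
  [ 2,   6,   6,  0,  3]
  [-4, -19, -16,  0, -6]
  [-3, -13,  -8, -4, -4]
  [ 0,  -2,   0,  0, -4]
x^5 + 20*x^4 + 160*x^3 + 640*x^2 + 1280*x + 1024

Expanding det(x·I − A) (e.g. by cofactor expansion or by noting that A is similar to its Jordan form J, which has the same characteristic polynomial as A) gives
  χ_A(x) = x^5 + 20*x^4 + 160*x^3 + 640*x^2 + 1280*x + 1024
which factors as (x + 4)^5. The eigenvalues (with algebraic multiplicities) are λ = -4 with multiplicity 5.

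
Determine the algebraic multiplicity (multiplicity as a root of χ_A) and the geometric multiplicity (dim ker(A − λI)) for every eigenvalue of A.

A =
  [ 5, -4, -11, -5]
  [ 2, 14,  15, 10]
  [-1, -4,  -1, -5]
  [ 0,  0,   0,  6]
λ = 6: alg = 4, geom = 2

Step 1 — factor the characteristic polynomial to read off the algebraic multiplicities:
  χ_A(x) = (x - 6)^4

Step 2 — compute geometric multiplicities via the rank-nullity identity g(λ) = n − rank(A − λI):
  rank(A − (6)·I) = 2, so dim ker(A − (6)·I) = n − 2 = 2

Summary:
  λ = 6: algebraic multiplicity = 4, geometric multiplicity = 2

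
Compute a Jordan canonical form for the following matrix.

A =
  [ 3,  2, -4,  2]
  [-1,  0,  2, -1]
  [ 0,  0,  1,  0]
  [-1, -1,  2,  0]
J_2(1) ⊕ J_1(1) ⊕ J_1(1)

The characteristic polynomial is
  det(x·I − A) = x^4 - 4*x^3 + 6*x^2 - 4*x + 1 = (x - 1)^4

Eigenvalues and multiplicities (the geometric multiplicity of λ is n − rank(A − λI), which equals the number of Jordan blocks for λ):
  λ = 1: algebraic multiplicity = 4, geometric multiplicity = 3

Determining the block sizes for each eigenvalue:
  λ = 1: 3 blocks summing to 4 forces exactly one block of size 2 and the rest size 1 → block sizes [2, 1, 1]

Assembling the blocks gives a Jordan form
J =
  [1, 1, 0, 0]
  [0, 1, 0, 0]
  [0, 0, 1, 0]
  [0, 0, 0, 1]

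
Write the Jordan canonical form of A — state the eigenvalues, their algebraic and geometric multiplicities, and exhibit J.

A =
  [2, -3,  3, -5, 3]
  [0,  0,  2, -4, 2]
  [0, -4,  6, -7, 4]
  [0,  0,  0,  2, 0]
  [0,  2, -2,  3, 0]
J_2(2) ⊕ J_2(2) ⊕ J_1(2)

The characteristic polynomial is
  det(x·I − A) = x^5 - 10*x^4 + 40*x^3 - 80*x^2 + 80*x - 32 = (x - 2)^5

Eigenvalues and multiplicities (the geometric multiplicity of λ is n − rank(A − λI), which equals the number of Jordan blocks for λ):
  λ = 2: algebraic multiplicity = 5, geometric multiplicity = 3

Determining the block sizes for each eigenvalue:
  λ = 2: with am = 5 and gm = 3, the partition is not yet determined (e.g. several partitions of 5 into 3 parts exist). Let N = A − (2)·I. Computing rank(N^1) = 2, rank(N^2) = 0; the number of blocks of size ≥ j is rank(N^{j−1}) − rank(N^j), giving [3, 2]. So we have 2 block(s) of size 2, 1 block(s) of size 1 → block sizes [2, 2, 1]

Assembling the blocks gives a Jordan form
J =
  [2, 1, 0, 0, 0]
  [0, 2, 0, 0, 0]
  [0, 0, 2, 1, 0]
  [0, 0, 0, 2, 0]
  [0, 0, 0, 0, 2]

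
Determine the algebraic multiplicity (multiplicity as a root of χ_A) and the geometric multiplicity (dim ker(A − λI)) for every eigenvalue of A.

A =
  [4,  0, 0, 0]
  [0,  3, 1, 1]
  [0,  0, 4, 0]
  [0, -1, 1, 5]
λ = 4: alg = 4, geom = 3

Step 1 — factor the characteristic polynomial to read off the algebraic multiplicities:
  χ_A(x) = (x - 4)^4

Step 2 — compute geometric multiplicities via the rank-nullity identity g(λ) = n − rank(A − λI):
  rank(A − (4)·I) = 1, so dim ker(A − (4)·I) = n − 1 = 3

Summary:
  λ = 4: algebraic multiplicity = 4, geometric multiplicity = 3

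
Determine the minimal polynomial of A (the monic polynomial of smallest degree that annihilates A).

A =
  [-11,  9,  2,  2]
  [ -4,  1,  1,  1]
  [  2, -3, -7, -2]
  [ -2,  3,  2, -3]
x^3 + 15*x^2 + 75*x + 125

The characteristic polynomial is χ_A(x) = (x + 5)^4, so the eigenvalues are known. The minimal polynomial is
  m_A(x) = Π_λ (x − λ)^{k_λ}
where k_λ is the size of the *largest* Jordan block for λ (equivalently, the smallest k with (A − λI)^k v = 0 for every generalised eigenvector v of λ).

  λ = -5: largest Jordan block has size 3, contributing (x + 5)^3

So m_A(x) = (x + 5)^3 = x^3 + 15*x^2 + 75*x + 125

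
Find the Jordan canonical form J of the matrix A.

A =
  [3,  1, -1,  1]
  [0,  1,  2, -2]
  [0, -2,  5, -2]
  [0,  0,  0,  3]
J_2(3) ⊕ J_1(3) ⊕ J_1(3)

The characteristic polynomial is
  det(x·I − A) = x^4 - 12*x^3 + 54*x^2 - 108*x + 81 = (x - 3)^4

Eigenvalues and multiplicities (the geometric multiplicity of λ is n − rank(A − λI), which equals the number of Jordan blocks for λ):
  λ = 3: algebraic multiplicity = 4, geometric multiplicity = 3

Determining the block sizes for each eigenvalue:
  λ = 3: 3 blocks summing to 4 forces exactly one block of size 2 and the rest size 1 → block sizes [2, 1, 1]

Assembling the blocks gives a Jordan form
J =
  [3, 1, 0, 0]
  [0, 3, 0, 0]
  [0, 0, 3, 0]
  [0, 0, 0, 3]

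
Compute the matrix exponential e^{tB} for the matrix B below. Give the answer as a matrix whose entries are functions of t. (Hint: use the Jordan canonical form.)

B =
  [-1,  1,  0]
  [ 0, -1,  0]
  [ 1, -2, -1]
e^{tB} =
  [exp(-t), t*exp(-t), 0]
  [0, exp(-t), 0]
  [t*exp(-t), t^2*exp(-t)/2 - 2*t*exp(-t), exp(-t)]

Strategy: write B = P · J · P⁻¹ where J is a Jordan canonical form, so e^{tB} = P · e^{tJ} · P⁻¹, and e^{tJ} can be computed block-by-block.

B has Jordan form
J =
  [-1,  1,  0]
  [ 0, -1,  1]
  [ 0,  0, -1]
(up to reordering of blocks).

Per-block formulas:
  For a 3×3 Jordan block J_3(-1): exp(t · J_3(-1)) = e^(-1t)·(I + t·N + (t^2/2)·N^2), where N is the 3×3 nilpotent shift.

After assembling e^{tJ} and conjugating by P, we get:

e^{tB} =
  [exp(-t), t*exp(-t), 0]
  [0, exp(-t), 0]
  [t*exp(-t), t^2*exp(-t)/2 - 2*t*exp(-t), exp(-t)]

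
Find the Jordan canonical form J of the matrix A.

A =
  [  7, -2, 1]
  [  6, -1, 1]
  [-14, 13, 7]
J_1(1) ⊕ J_2(6)

The characteristic polynomial is
  det(x·I − A) = x^3 - 13*x^2 + 48*x - 36 = (x - 6)^2*(x - 1)

Eigenvalues and multiplicities (the geometric multiplicity of λ is n − rank(A − λI), which equals the number of Jordan blocks for λ):
  λ = 1: algebraic multiplicity = 1, geometric multiplicity = 1
  λ = 6: algebraic multiplicity = 2, geometric multiplicity = 1

Determining the block sizes for each eigenvalue:
  λ = 1: one block (gm = 1), so the single block has size am = 1 → block sizes [1]
  λ = 6: one block (gm = 1), so the single block has size am = 2 → block sizes [2]

Assembling the blocks gives a Jordan form
J =
  [1, 0, 0]
  [0, 6, 1]
  [0, 0, 6]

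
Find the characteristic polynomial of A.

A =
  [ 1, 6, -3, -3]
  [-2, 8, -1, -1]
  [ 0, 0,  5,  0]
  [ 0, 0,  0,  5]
x^4 - 19*x^3 + 135*x^2 - 425*x + 500

Expanding det(x·I − A) (e.g. by cofactor expansion or by noting that A is similar to its Jordan form J, which has the same characteristic polynomial as A) gives
  χ_A(x) = x^4 - 19*x^3 + 135*x^2 - 425*x + 500
which factors as (x - 5)^3*(x - 4). The eigenvalues (with algebraic multiplicities) are λ = 4 with multiplicity 1, λ = 5 with multiplicity 3.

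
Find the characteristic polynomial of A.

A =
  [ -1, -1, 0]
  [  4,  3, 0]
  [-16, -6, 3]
x^3 - 5*x^2 + 7*x - 3

Expanding det(x·I − A) (e.g. by cofactor expansion or by noting that A is similar to its Jordan form J, which has the same characteristic polynomial as A) gives
  χ_A(x) = x^3 - 5*x^2 + 7*x - 3
which factors as (x - 3)*(x - 1)^2. The eigenvalues (with algebraic multiplicities) are λ = 1 with multiplicity 2, λ = 3 with multiplicity 1.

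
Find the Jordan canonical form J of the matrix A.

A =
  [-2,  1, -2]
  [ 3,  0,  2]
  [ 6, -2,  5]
J_2(1) ⊕ J_1(1)

The characteristic polynomial is
  det(x·I − A) = x^3 - 3*x^2 + 3*x - 1 = (x - 1)^3

Eigenvalues and multiplicities (the geometric multiplicity of λ is n − rank(A − λI), which equals the number of Jordan blocks for λ):
  λ = 1: algebraic multiplicity = 3, geometric multiplicity = 2

Determining the block sizes for each eigenvalue:
  λ = 1: 2 blocks summing to 3 forces exactly one block of size 2 and the rest size 1 → block sizes [2, 1]

Assembling the blocks gives a Jordan form
J =
  [1, 1, 0]
  [0, 1, 0]
  [0, 0, 1]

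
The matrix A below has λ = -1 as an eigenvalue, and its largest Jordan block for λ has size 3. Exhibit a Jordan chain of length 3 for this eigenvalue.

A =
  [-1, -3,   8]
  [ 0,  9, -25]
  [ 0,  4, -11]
A Jordan chain for λ = -1 of length 3:
v_1 = (2, 0, 0)ᵀ
v_2 = (-3, 10, 4)ᵀ
v_3 = (0, 1, 0)ᵀ

Let N = A − (-1)·I. We want v_3 with N^3 v_3 = 0 but N^2 v_3 ≠ 0; then v_{j-1} := N · v_j for j = 3, …, 2.

Pick v_3 = (0, 1, 0)ᵀ.
Then v_2 = N · v_3 = (-3, 10, 4)ᵀ.
Then v_1 = N · v_2 = (2, 0, 0)ᵀ.

Sanity check: (A − (-1)·I) v_1 = (0, 0, 0)ᵀ = 0. ✓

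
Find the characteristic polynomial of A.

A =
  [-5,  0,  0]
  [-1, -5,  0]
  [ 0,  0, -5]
x^3 + 15*x^2 + 75*x + 125

Expanding det(x·I − A) (e.g. by cofactor expansion or by noting that A is similar to its Jordan form J, which has the same characteristic polynomial as A) gives
  χ_A(x) = x^3 + 15*x^2 + 75*x + 125
which factors as (x + 5)^3. The eigenvalues (with algebraic multiplicities) are λ = -5 with multiplicity 3.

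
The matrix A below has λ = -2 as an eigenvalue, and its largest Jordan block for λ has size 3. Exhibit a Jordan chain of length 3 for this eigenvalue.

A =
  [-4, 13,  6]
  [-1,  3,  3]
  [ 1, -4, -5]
A Jordan chain for λ = -2 of length 3:
v_1 = (-3, 0, -1)ᵀ
v_2 = (-2, -1, 1)ᵀ
v_3 = (1, 0, 0)ᵀ

Let N = A − (-2)·I. We want v_3 with N^3 v_3 = 0 but N^2 v_3 ≠ 0; then v_{j-1} := N · v_j for j = 3, …, 2.

Pick v_3 = (1, 0, 0)ᵀ.
Then v_2 = N · v_3 = (-2, -1, 1)ᵀ.
Then v_1 = N · v_2 = (-3, 0, -1)ᵀ.

Sanity check: (A − (-2)·I) v_1 = (0, 0, 0)ᵀ = 0. ✓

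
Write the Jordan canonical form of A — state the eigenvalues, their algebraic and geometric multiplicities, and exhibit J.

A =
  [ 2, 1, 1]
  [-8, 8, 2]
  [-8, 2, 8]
J_2(6) ⊕ J_1(6)

The characteristic polynomial is
  det(x·I − A) = x^3 - 18*x^2 + 108*x - 216 = (x - 6)^3

Eigenvalues and multiplicities (the geometric multiplicity of λ is n − rank(A − λI), which equals the number of Jordan blocks for λ):
  λ = 6: algebraic multiplicity = 3, geometric multiplicity = 2

Determining the block sizes for each eigenvalue:
  λ = 6: 2 blocks summing to 3 forces exactly one block of size 2 and the rest size 1 → block sizes [2, 1]

Assembling the blocks gives a Jordan form
J =
  [6, 1, 0]
  [0, 6, 0]
  [0, 0, 6]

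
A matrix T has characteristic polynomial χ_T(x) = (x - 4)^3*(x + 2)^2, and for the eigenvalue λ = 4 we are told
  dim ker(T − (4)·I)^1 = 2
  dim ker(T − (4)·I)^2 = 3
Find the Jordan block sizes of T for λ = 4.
Block sizes for λ = 4: [2, 1]

From the dimensions of kernels of powers, the number of Jordan blocks of size at least j is d_j − d_{j−1} where d_j = dim ker(N^j) (with d_0 = 0). Computing the differences gives [2, 1].
The number of blocks of size exactly k is (#blocks of size ≥ k) − (#blocks of size ≥ k + 1), so the partition is: 1 block(s) of size 1, 1 block(s) of size 2.
In nonincreasing order the block sizes are [2, 1].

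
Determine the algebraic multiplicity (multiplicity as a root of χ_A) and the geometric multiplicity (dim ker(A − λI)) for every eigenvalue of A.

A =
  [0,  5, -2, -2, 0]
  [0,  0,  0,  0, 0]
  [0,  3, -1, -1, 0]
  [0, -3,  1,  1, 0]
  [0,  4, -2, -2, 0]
λ = 0: alg = 5, geom = 3

Step 1 — factor the characteristic polynomial to read off the algebraic multiplicities:
  χ_A(x) = x^5

Step 2 — compute geometric multiplicities via the rank-nullity identity g(λ) = n − rank(A − λI):
  rank(A − (0)·I) = 2, so dim ker(A − (0)·I) = n − 2 = 3

Summary:
  λ = 0: algebraic multiplicity = 5, geometric multiplicity = 3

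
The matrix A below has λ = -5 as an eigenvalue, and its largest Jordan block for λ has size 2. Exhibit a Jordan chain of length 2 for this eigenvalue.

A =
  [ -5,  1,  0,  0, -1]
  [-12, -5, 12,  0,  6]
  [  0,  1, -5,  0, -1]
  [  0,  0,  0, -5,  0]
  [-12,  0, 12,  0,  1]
A Jordan chain for λ = -5 of length 2:
v_1 = (1, 0, 1, 0, 0)ᵀ
v_2 = (0, 1, 0, 0, 0)ᵀ

Let N = A − (-5)·I. We want v_2 with N^2 v_2 = 0 but N^1 v_2 ≠ 0; then v_{j-1} := N · v_j for j = 2, …, 2.

Pick v_2 = (0, 1, 0, 0, 0)ᵀ.
Then v_1 = N · v_2 = (1, 0, 1, 0, 0)ᵀ.

Sanity check: (A − (-5)·I) v_1 = (0, 0, 0, 0, 0)ᵀ = 0. ✓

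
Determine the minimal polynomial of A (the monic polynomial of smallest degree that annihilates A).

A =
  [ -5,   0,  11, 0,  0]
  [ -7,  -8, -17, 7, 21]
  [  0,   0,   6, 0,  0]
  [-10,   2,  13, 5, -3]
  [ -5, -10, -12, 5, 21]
x^3 - 7*x^2 - 24*x + 180

The characteristic polynomial is χ_A(x) = (x - 6)^4*(x + 5), so the eigenvalues are known. The minimal polynomial is
  m_A(x) = Π_λ (x − λ)^{k_λ}
where k_λ is the size of the *largest* Jordan block for λ (equivalently, the smallest k with (A − λI)^k v = 0 for every generalised eigenvector v of λ).

  λ = -5: largest Jordan block has size 1, contributing (x + 5)
  λ = 6: largest Jordan block has size 2, contributing (x − 6)^2

So m_A(x) = (x - 6)^2*(x + 5) = x^3 - 7*x^2 - 24*x + 180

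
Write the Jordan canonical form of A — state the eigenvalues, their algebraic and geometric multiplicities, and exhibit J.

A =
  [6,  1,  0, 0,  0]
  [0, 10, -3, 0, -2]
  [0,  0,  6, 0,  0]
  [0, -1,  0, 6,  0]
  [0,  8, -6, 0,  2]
J_3(6) ⊕ J_1(6) ⊕ J_1(6)

The characteristic polynomial is
  det(x·I − A) = x^5 - 30*x^4 + 360*x^3 - 2160*x^2 + 6480*x - 7776 = (x - 6)^5

Eigenvalues and multiplicities (the geometric multiplicity of λ is n − rank(A − λI), which equals the number of Jordan blocks for λ):
  λ = 6: algebraic multiplicity = 5, geometric multiplicity = 3

Determining the block sizes for each eigenvalue:
  λ = 6: with am = 5 and gm = 3, the partition is not yet determined (e.g. several partitions of 5 into 3 parts exist). Let N = A − (6)·I. Computing rank(N^1) = 2, rank(N^2) = 1, rank(N^3) = 0; the number of blocks of size ≥ j is rank(N^{j−1}) − rank(N^j), giving [3, 1, 1]. So we have 1 block(s) of size 3, 2 block(s) of size 1 → block sizes [3, 1, 1]

Assembling the blocks gives a Jordan form
J =
  [6, 1, 0, 0, 0]
  [0, 6, 1, 0, 0]
  [0, 0, 6, 0, 0]
  [0, 0, 0, 6, 0]
  [0, 0, 0, 0, 6]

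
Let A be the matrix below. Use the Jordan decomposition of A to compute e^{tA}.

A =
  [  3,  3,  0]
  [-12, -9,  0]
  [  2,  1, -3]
e^{tA} =
  [6*t*exp(-3*t) + exp(-3*t), 3*t*exp(-3*t), 0]
  [-12*t*exp(-3*t), -6*t*exp(-3*t) + exp(-3*t), 0]
  [2*t*exp(-3*t), t*exp(-3*t), exp(-3*t)]

Strategy: write A = P · J · P⁻¹ where J is a Jordan canonical form, so e^{tA} = P · e^{tJ} · P⁻¹, and e^{tJ} can be computed block-by-block.

A has Jordan form
J =
  [-3,  1,  0]
  [ 0, -3,  0]
  [ 0,  0, -3]
(up to reordering of blocks).

Per-block formulas:
  For a 2×2 Jordan block J_2(-3): exp(t · J_2(-3)) = e^(-3t)·(I + t·N), where N is the 2×2 nilpotent shift.
  For a 1×1 block at λ = -3: exp(t · [-3]) = [e^(-3t)].

After assembling e^{tJ} and conjugating by P, we get:

e^{tA} =
  [6*t*exp(-3*t) + exp(-3*t), 3*t*exp(-3*t), 0]
  [-12*t*exp(-3*t), -6*t*exp(-3*t) + exp(-3*t), 0]
  [2*t*exp(-3*t), t*exp(-3*t), exp(-3*t)]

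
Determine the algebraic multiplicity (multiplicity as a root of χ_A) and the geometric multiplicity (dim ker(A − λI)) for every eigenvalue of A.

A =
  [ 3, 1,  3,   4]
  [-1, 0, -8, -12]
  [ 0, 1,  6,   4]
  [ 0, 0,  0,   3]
λ = 3: alg = 4, geom = 2

Step 1 — factor the characteristic polynomial to read off the algebraic multiplicities:
  χ_A(x) = (x - 3)^4

Step 2 — compute geometric multiplicities via the rank-nullity identity g(λ) = n − rank(A − λI):
  rank(A − (3)·I) = 2, so dim ker(A − (3)·I) = n − 2 = 2

Summary:
  λ = 3: algebraic multiplicity = 4, geometric multiplicity = 2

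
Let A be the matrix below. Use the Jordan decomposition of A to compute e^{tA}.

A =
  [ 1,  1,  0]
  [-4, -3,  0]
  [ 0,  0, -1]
e^{tA} =
  [2*t*exp(-t) + exp(-t), t*exp(-t), 0]
  [-4*t*exp(-t), -2*t*exp(-t) + exp(-t), 0]
  [0, 0, exp(-t)]

Strategy: write A = P · J · P⁻¹ where J is a Jordan canonical form, so e^{tA} = P · e^{tJ} · P⁻¹, and e^{tJ} can be computed block-by-block.

A has Jordan form
J =
  [-1,  1,  0]
  [ 0, -1,  0]
  [ 0,  0, -1]
(up to reordering of blocks).

Per-block formulas:
  For a 2×2 Jordan block J_2(-1): exp(t · J_2(-1)) = e^(-1t)·(I + t·N), where N is the 2×2 nilpotent shift.
  For a 1×1 block at λ = -1: exp(t · [-1]) = [e^(-1t)].

After assembling e^{tJ} and conjugating by P, we get:

e^{tA} =
  [2*t*exp(-t) + exp(-t), t*exp(-t), 0]
  [-4*t*exp(-t), -2*t*exp(-t) + exp(-t), 0]
  [0, 0, exp(-t)]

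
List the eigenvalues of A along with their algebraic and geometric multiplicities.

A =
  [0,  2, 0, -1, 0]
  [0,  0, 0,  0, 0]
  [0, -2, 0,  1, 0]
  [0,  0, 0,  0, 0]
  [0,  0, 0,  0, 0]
λ = 0: alg = 5, geom = 4

Step 1 — factor the characteristic polynomial to read off the algebraic multiplicities:
  χ_A(x) = x^5

Step 2 — compute geometric multiplicities via the rank-nullity identity g(λ) = n − rank(A − λI):
  rank(A − (0)·I) = 1, so dim ker(A − (0)·I) = n − 1 = 4

Summary:
  λ = 0: algebraic multiplicity = 5, geometric multiplicity = 4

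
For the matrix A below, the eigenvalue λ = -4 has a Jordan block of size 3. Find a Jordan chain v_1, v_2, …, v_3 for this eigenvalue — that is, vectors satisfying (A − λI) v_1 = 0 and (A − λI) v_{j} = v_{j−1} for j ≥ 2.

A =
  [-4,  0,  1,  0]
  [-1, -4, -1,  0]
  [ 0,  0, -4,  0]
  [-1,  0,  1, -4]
A Jordan chain for λ = -4 of length 3:
v_1 = (0, -1, 0, -1)ᵀ
v_2 = (1, -1, 0, 1)ᵀ
v_3 = (0, 0, 1, 0)ᵀ

Let N = A − (-4)·I. We want v_3 with N^3 v_3 = 0 but N^2 v_3 ≠ 0; then v_{j-1} := N · v_j for j = 3, …, 2.

Pick v_3 = (0, 0, 1, 0)ᵀ.
Then v_2 = N · v_3 = (1, -1, 0, 1)ᵀ.
Then v_1 = N · v_2 = (0, -1, 0, -1)ᵀ.

Sanity check: (A − (-4)·I) v_1 = (0, 0, 0, 0)ᵀ = 0. ✓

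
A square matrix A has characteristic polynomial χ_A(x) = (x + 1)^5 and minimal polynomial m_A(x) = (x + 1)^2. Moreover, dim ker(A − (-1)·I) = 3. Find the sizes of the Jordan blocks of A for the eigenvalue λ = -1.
Block sizes for λ = -1: [2, 2, 1]

Step 1 — from the characteristic polynomial, algebraic multiplicity of λ = -1 is 5. From dim ker(A − (-1)·I) = 3, there are exactly 3 Jordan blocks for λ = -1.
Step 2 — from the minimal polynomial, the factor (x + 1)^2 tells us the largest block for λ = -1 has size 2.
Step 3 — with total size 5, 3 blocks, and largest block 2, the block sizes (in nonincreasing order) are [2, 2, 1].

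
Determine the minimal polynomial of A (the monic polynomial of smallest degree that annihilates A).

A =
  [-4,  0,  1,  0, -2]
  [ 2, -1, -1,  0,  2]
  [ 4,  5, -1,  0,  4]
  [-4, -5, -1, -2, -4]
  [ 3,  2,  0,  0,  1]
x^4 + 5*x^3 + 6*x^2 - 4*x - 8

The characteristic polynomial is χ_A(x) = (x - 1)*(x + 2)^4, so the eigenvalues are known. The minimal polynomial is
  m_A(x) = Π_λ (x − λ)^{k_λ}
where k_λ is the size of the *largest* Jordan block for λ (equivalently, the smallest k with (A − λI)^k v = 0 for every generalised eigenvector v of λ).

  λ = -2: largest Jordan block has size 3, contributing (x + 2)^3
  λ = 1: largest Jordan block has size 1, contributing (x − 1)

So m_A(x) = (x - 1)*(x + 2)^3 = x^4 + 5*x^3 + 6*x^2 - 4*x - 8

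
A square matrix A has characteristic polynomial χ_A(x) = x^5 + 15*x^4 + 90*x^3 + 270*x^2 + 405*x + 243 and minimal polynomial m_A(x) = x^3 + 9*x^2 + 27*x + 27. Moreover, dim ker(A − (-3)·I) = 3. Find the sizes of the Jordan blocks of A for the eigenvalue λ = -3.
Block sizes for λ = -3: [3, 1, 1]

Step 1 — from the characteristic polynomial, algebraic multiplicity of λ = -3 is 5. From dim ker(A − (-3)·I) = 3, there are exactly 3 Jordan blocks for λ = -3.
Step 2 — from the minimal polynomial, the factor (x + 3)^3 tells us the largest block for λ = -3 has size 3.
Step 3 — with total size 5, 3 blocks, and largest block 3, the block sizes (in nonincreasing order) are [3, 1, 1].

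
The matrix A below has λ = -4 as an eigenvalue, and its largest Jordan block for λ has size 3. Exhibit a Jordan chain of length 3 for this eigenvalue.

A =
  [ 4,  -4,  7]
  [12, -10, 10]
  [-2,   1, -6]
A Jordan chain for λ = -4 of length 3:
v_1 = (2, 4, 0)ᵀ
v_2 = (8, 12, -2)ᵀ
v_3 = (1, 0, 0)ᵀ

Let N = A − (-4)·I. We want v_3 with N^3 v_3 = 0 but N^2 v_3 ≠ 0; then v_{j-1} := N · v_j for j = 3, …, 2.

Pick v_3 = (1, 0, 0)ᵀ.
Then v_2 = N · v_3 = (8, 12, -2)ᵀ.
Then v_1 = N · v_2 = (2, 4, 0)ᵀ.

Sanity check: (A − (-4)·I) v_1 = (0, 0, 0)ᵀ = 0. ✓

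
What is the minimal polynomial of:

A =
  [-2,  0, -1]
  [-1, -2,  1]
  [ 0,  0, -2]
x^3 + 6*x^2 + 12*x + 8

The characteristic polynomial is χ_A(x) = (x + 2)^3, so the eigenvalues are known. The minimal polynomial is
  m_A(x) = Π_λ (x − λ)^{k_λ}
where k_λ is the size of the *largest* Jordan block for λ (equivalently, the smallest k with (A − λI)^k v = 0 for every generalised eigenvector v of λ).

  λ = -2: largest Jordan block has size 3, contributing (x + 2)^3

So m_A(x) = (x + 2)^3 = x^3 + 6*x^2 + 12*x + 8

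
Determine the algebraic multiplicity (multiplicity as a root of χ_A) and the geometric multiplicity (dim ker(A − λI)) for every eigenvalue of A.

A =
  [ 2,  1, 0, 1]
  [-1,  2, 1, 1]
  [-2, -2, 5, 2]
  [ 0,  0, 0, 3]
λ = 3: alg = 4, geom = 2

Step 1 — factor the characteristic polynomial to read off the algebraic multiplicities:
  χ_A(x) = (x - 3)^4

Step 2 — compute geometric multiplicities via the rank-nullity identity g(λ) = n − rank(A − λI):
  rank(A − (3)·I) = 2, so dim ker(A − (3)·I) = n − 2 = 2

Summary:
  λ = 3: algebraic multiplicity = 4, geometric multiplicity = 2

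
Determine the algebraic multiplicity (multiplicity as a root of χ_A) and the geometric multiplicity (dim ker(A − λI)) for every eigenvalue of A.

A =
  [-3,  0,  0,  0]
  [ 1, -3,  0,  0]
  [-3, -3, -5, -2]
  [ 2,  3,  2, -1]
λ = -3: alg = 4, geom = 2

Step 1 — factor the characteristic polynomial to read off the algebraic multiplicities:
  χ_A(x) = (x + 3)^4

Step 2 — compute geometric multiplicities via the rank-nullity identity g(λ) = n − rank(A − λI):
  rank(A − (-3)·I) = 2, so dim ker(A − (-3)·I) = n − 2 = 2

Summary:
  λ = -3: algebraic multiplicity = 4, geometric multiplicity = 2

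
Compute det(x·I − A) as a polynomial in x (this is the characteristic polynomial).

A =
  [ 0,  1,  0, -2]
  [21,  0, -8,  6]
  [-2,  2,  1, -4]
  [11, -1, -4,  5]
x^4 - 6*x^3 + 12*x^2 - 10*x + 3

Expanding det(x·I − A) (e.g. by cofactor expansion or by noting that A is similar to its Jordan form J, which has the same characteristic polynomial as A) gives
  χ_A(x) = x^4 - 6*x^3 + 12*x^2 - 10*x + 3
which factors as (x - 3)*(x - 1)^3. The eigenvalues (with algebraic multiplicities) are λ = 1 with multiplicity 3, λ = 3 with multiplicity 1.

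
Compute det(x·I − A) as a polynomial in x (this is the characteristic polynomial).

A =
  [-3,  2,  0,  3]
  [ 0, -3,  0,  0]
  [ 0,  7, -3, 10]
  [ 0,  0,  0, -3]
x^4 + 12*x^3 + 54*x^2 + 108*x + 81

Expanding det(x·I − A) (e.g. by cofactor expansion or by noting that A is similar to its Jordan form J, which has the same characteristic polynomial as A) gives
  χ_A(x) = x^4 + 12*x^3 + 54*x^2 + 108*x + 81
which factors as (x + 3)^4. The eigenvalues (with algebraic multiplicities) are λ = -3 with multiplicity 4.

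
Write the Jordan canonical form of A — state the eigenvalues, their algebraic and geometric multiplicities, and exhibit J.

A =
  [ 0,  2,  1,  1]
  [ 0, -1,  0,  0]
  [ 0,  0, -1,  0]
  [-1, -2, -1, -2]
J_2(-1) ⊕ J_1(-1) ⊕ J_1(-1)

The characteristic polynomial is
  det(x·I − A) = x^4 + 4*x^3 + 6*x^2 + 4*x + 1 = (x + 1)^4

Eigenvalues and multiplicities (the geometric multiplicity of λ is n − rank(A − λI), which equals the number of Jordan blocks for λ):
  λ = -1: algebraic multiplicity = 4, geometric multiplicity = 3

Determining the block sizes for each eigenvalue:
  λ = -1: 3 blocks summing to 4 forces exactly one block of size 2 and the rest size 1 → block sizes [2, 1, 1]

Assembling the blocks gives a Jordan form
J =
  [-1,  1,  0,  0]
  [ 0, -1,  0,  0]
  [ 0,  0, -1,  0]
  [ 0,  0,  0, -1]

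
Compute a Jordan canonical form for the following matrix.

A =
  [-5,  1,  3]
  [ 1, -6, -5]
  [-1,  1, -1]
J_3(-4)

The characteristic polynomial is
  det(x·I − A) = x^3 + 12*x^2 + 48*x + 64 = (x + 4)^3

Eigenvalues and multiplicities (the geometric multiplicity of λ is n − rank(A − λI), which equals the number of Jordan blocks for λ):
  λ = -4: algebraic multiplicity = 3, geometric multiplicity = 1

Determining the block sizes for each eigenvalue:
  λ = -4: one block (gm = 1), so the single block has size am = 3 → block sizes [3]

Assembling the blocks gives a Jordan form
J =
  [-4,  1,  0]
  [ 0, -4,  1]
  [ 0,  0, -4]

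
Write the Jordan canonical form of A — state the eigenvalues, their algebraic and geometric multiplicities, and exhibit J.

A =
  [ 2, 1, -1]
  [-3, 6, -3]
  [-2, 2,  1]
J_2(3) ⊕ J_1(3)

The characteristic polynomial is
  det(x·I − A) = x^3 - 9*x^2 + 27*x - 27 = (x - 3)^3

Eigenvalues and multiplicities (the geometric multiplicity of λ is n − rank(A − λI), which equals the number of Jordan blocks for λ):
  λ = 3: algebraic multiplicity = 3, geometric multiplicity = 2

Determining the block sizes for each eigenvalue:
  λ = 3: 2 blocks summing to 3 forces exactly one block of size 2 and the rest size 1 → block sizes [2, 1]

Assembling the blocks gives a Jordan form
J =
  [3, 1, 0]
  [0, 3, 0]
  [0, 0, 3]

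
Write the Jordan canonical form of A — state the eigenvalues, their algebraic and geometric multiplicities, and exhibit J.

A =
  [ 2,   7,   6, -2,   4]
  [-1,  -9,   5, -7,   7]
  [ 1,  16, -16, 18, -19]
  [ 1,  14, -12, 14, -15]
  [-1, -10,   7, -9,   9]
J_3(0) ⊕ J_2(0)

The characteristic polynomial is
  det(x·I − A) = x^5

Eigenvalues and multiplicities (the geometric multiplicity of λ is n − rank(A − λI), which equals the number of Jordan blocks for λ):
  λ = 0: algebraic multiplicity = 5, geometric multiplicity = 2

Determining the block sizes for each eigenvalue:
  λ = 0: with am = 5 and gm = 2, the partition is not yet determined (e.g. several partitions of 5 into 2 parts exist). Let N = A − (0)·I. Computing rank(N^1) = 3, rank(N^2) = 1, rank(N^3) = 0; the number of blocks of size ≥ j is rank(N^{j−1}) − rank(N^j), giving [2, 2, 1]. So we have 1 block(s) of size 3, 1 block(s) of size 2 → block sizes [3, 2]

Assembling the blocks gives a Jordan form
J =
  [0, 1, 0, 0, 0]
  [0, 0, 1, 0, 0]
  [0, 0, 0, 0, 0]
  [0, 0, 0, 0, 1]
  [0, 0, 0, 0, 0]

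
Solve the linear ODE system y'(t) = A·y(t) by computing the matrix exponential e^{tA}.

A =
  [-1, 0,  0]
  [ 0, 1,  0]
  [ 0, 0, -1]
e^{tA} =
  [exp(-t), 0, 0]
  [0, exp(t), 0]
  [0, 0, exp(-t)]

Strategy: write A = P · J · P⁻¹ where J is a Jordan canonical form, so e^{tA} = P · e^{tJ} · P⁻¹, and e^{tJ} can be computed block-by-block.

A has Jordan form
J =
  [-1,  0, 0]
  [ 0, -1, 0]
  [ 0,  0, 1]
(up to reordering of blocks).

Per-block formulas:
  For a 1×1 block at λ = 1: exp(t · [1]) = [e^(1t)].
  For a 1×1 block at λ = -1: exp(t · [-1]) = [e^(-1t)].

After assembling e^{tJ} and conjugating by P, we get:

e^{tA} =
  [exp(-t), 0, 0]
  [0, exp(t), 0]
  [0, 0, exp(-t)]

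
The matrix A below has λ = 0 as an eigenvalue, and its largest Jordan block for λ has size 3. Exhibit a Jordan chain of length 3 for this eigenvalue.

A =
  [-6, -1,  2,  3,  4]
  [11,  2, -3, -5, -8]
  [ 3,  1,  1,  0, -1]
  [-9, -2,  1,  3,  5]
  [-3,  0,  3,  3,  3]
A Jordan chain for λ = 0 of length 3:
v_1 = (1, -2, -1, 2, 0)ᵀ
v_2 = (-2, 3, 2, -4, 0)ᵀ
v_3 = (1, 0, 0, 0, 1)ᵀ

Let N = A − (0)·I. We want v_3 with N^3 v_3 = 0 but N^2 v_3 ≠ 0; then v_{j-1} := N · v_j for j = 3, …, 2.

Pick v_3 = (1, 0, 0, 0, 1)ᵀ.
Then v_2 = N · v_3 = (-2, 3, 2, -4, 0)ᵀ.
Then v_1 = N · v_2 = (1, -2, -1, 2, 0)ᵀ.

Sanity check: (A − (0)·I) v_1 = (0, 0, 0, 0, 0)ᵀ = 0. ✓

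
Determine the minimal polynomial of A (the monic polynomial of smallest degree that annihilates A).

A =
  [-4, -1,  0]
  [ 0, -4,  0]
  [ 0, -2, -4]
x^2 + 8*x + 16

The characteristic polynomial is χ_A(x) = (x + 4)^3, so the eigenvalues are known. The minimal polynomial is
  m_A(x) = Π_λ (x − λ)^{k_λ}
where k_λ is the size of the *largest* Jordan block for λ (equivalently, the smallest k with (A − λI)^k v = 0 for every generalised eigenvector v of λ).

  λ = -4: largest Jordan block has size 2, contributing (x + 4)^2

So m_A(x) = (x + 4)^2 = x^2 + 8*x + 16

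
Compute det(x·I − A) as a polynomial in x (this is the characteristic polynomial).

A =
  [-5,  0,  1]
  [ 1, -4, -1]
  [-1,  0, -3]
x^3 + 12*x^2 + 48*x + 64

Expanding det(x·I − A) (e.g. by cofactor expansion or by noting that A is similar to its Jordan form J, which has the same characteristic polynomial as A) gives
  χ_A(x) = x^3 + 12*x^2 + 48*x + 64
which factors as (x + 4)^3. The eigenvalues (with algebraic multiplicities) are λ = -4 with multiplicity 3.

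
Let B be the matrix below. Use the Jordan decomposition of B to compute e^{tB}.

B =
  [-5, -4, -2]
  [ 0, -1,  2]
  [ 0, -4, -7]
e^{tB} =
  [exp(-5*t), -2*exp(-3*t) + 2*exp(-5*t), -exp(-3*t) + exp(-5*t)]
  [0, 2*exp(-3*t) - exp(-5*t), exp(-3*t) - exp(-5*t)]
  [0, -2*exp(-3*t) + 2*exp(-5*t), -exp(-3*t) + 2*exp(-5*t)]

Strategy: write B = P · J · P⁻¹ where J is a Jordan canonical form, so e^{tB} = P · e^{tJ} · P⁻¹, and e^{tJ} can be computed block-by-block.

B has Jordan form
J =
  [-5,  0,  0]
  [ 0, -5,  0]
  [ 0,  0, -3]
(up to reordering of blocks).

Per-block formulas:
  For a 1×1 block at λ = -5: exp(t · [-5]) = [e^(-5t)].
  For a 1×1 block at λ = -3: exp(t · [-3]) = [e^(-3t)].

After assembling e^{tJ} and conjugating by P, we get:

e^{tB} =
  [exp(-5*t), -2*exp(-3*t) + 2*exp(-5*t), -exp(-3*t) + exp(-5*t)]
  [0, 2*exp(-3*t) - exp(-5*t), exp(-3*t) - exp(-5*t)]
  [0, -2*exp(-3*t) + 2*exp(-5*t), -exp(-3*t) + 2*exp(-5*t)]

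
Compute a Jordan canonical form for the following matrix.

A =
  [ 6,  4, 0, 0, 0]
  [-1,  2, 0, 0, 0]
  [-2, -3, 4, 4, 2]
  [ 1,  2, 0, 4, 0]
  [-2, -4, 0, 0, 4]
J_3(4) ⊕ J_1(4) ⊕ J_1(4)

The characteristic polynomial is
  det(x·I − A) = x^5 - 20*x^4 + 160*x^3 - 640*x^2 + 1280*x - 1024 = (x - 4)^5

Eigenvalues and multiplicities (the geometric multiplicity of λ is n − rank(A − λI), which equals the number of Jordan blocks for λ):
  λ = 4: algebraic multiplicity = 5, geometric multiplicity = 3

Determining the block sizes for each eigenvalue:
  λ = 4: with am = 5 and gm = 3, the partition is not yet determined (e.g. several partitions of 5 into 3 parts exist). Let N = A − (4)·I. Computing rank(N^1) = 2, rank(N^2) = 1, rank(N^3) = 0; the number of blocks of size ≥ j is rank(N^{j−1}) − rank(N^j), giving [3, 1, 1]. So we have 1 block(s) of size 3, 2 block(s) of size 1 → block sizes [3, 1, 1]

Assembling the blocks gives a Jordan form
J =
  [4, 1, 0, 0, 0]
  [0, 4, 1, 0, 0]
  [0, 0, 4, 0, 0]
  [0, 0, 0, 4, 0]
  [0, 0, 0, 0, 4]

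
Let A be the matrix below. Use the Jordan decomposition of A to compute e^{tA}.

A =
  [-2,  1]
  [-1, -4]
e^{tA} =
  [t*exp(-3*t) + exp(-3*t), t*exp(-3*t)]
  [-t*exp(-3*t), -t*exp(-3*t) + exp(-3*t)]

Strategy: write A = P · J · P⁻¹ where J is a Jordan canonical form, so e^{tA} = P · e^{tJ} · P⁻¹, and e^{tJ} can be computed block-by-block.

A has Jordan form
J =
  [-3,  1]
  [ 0, -3]
(up to reordering of blocks).

Per-block formulas:
  For a 2×2 Jordan block J_2(-3): exp(t · J_2(-3)) = e^(-3t)·(I + t·N), where N is the 2×2 nilpotent shift.

After assembling e^{tJ} and conjugating by P, we get:

e^{tA} =
  [t*exp(-3*t) + exp(-3*t), t*exp(-3*t)]
  [-t*exp(-3*t), -t*exp(-3*t) + exp(-3*t)]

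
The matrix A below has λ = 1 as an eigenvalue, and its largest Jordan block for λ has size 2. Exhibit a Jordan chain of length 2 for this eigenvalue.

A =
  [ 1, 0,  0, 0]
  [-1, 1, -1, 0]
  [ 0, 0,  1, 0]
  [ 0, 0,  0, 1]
A Jordan chain for λ = 1 of length 2:
v_1 = (0, -1, 0, 0)ᵀ
v_2 = (1, 0, 0, 0)ᵀ

Let N = A − (1)·I. We want v_2 with N^2 v_2 = 0 but N^1 v_2 ≠ 0; then v_{j-1} := N · v_j for j = 2, …, 2.

Pick v_2 = (1, 0, 0, 0)ᵀ.
Then v_1 = N · v_2 = (0, -1, 0, 0)ᵀ.

Sanity check: (A − (1)·I) v_1 = (0, 0, 0, 0)ᵀ = 0. ✓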